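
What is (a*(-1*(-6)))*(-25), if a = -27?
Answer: 4050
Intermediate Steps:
(a*(-1*(-6)))*(-25) = -(-27)*(-6)*(-25) = -27*6*(-25) = -162*(-25) = 4050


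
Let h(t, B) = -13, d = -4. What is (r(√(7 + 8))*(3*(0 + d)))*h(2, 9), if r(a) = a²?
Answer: 2340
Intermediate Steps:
(r(√(7 + 8))*(3*(0 + d)))*h(2, 9) = ((√(7 + 8))²*(3*(0 - 4)))*(-13) = ((√15)²*(3*(-4)))*(-13) = (15*(-12))*(-13) = -180*(-13) = 2340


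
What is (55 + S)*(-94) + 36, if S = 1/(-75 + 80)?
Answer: -25764/5 ≈ -5152.8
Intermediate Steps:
S = ⅕ (S = 1/5 = ⅕ ≈ 0.20000)
(55 + S)*(-94) + 36 = (55 + ⅕)*(-94) + 36 = (276/5)*(-94) + 36 = -25944/5 + 36 = -25764/5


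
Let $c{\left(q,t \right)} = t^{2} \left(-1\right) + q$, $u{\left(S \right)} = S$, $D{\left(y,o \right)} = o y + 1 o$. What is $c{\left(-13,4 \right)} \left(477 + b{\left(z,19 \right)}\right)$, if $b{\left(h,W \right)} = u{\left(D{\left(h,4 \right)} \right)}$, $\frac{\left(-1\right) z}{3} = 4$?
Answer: $-12557$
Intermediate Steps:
$z = -12$ ($z = \left(-3\right) 4 = -12$)
$D{\left(y,o \right)} = o + o y$ ($D{\left(y,o \right)} = o y + o = o + o y$)
$b{\left(h,W \right)} = 4 + 4 h$ ($b{\left(h,W \right)} = 4 \left(1 + h\right) = 4 + 4 h$)
$c{\left(q,t \right)} = q - t^{2}$ ($c{\left(q,t \right)} = - t^{2} + q = q - t^{2}$)
$c{\left(-13,4 \right)} \left(477 + b{\left(z,19 \right)}\right) = \left(-13 - 4^{2}\right) \left(477 + \left(4 + 4 \left(-12\right)\right)\right) = \left(-13 - 16\right) \left(477 + \left(4 - 48\right)\right) = \left(-13 - 16\right) \left(477 - 44\right) = \left(-29\right) 433 = -12557$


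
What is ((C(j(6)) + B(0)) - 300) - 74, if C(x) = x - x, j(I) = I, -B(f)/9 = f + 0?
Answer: -374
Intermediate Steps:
B(f) = -9*f (B(f) = -9*(f + 0) = -9*f)
C(x) = 0
((C(j(6)) + B(0)) - 300) - 74 = ((0 - 9*0) - 300) - 74 = ((0 + 0) - 300) - 74 = (0 - 300) - 74 = -300 - 74 = -374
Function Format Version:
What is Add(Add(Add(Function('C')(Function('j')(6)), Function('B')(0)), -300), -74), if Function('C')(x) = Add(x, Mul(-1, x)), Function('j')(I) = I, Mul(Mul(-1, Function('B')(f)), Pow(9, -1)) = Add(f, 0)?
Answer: -374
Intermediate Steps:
Function('B')(f) = Mul(-9, f) (Function('B')(f) = Mul(-9, Add(f, 0)) = Mul(-9, f))
Function('C')(x) = 0
Add(Add(Add(Function('C')(Function('j')(6)), Function('B')(0)), -300), -74) = Add(Add(Add(0, Mul(-9, 0)), -300), -74) = Add(Add(Add(0, 0), -300), -74) = Add(Add(0, -300), -74) = Add(-300, -74) = -374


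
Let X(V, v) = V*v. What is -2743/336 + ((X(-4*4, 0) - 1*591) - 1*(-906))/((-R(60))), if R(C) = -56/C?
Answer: 110657/336 ≈ 329.34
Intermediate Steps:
-2743/336 + ((X(-4*4, 0) - 1*591) - 1*(-906))/((-R(60))) = -2743/336 + ((-4*4*0 - 1*591) - 1*(-906))/((-(-56)/60)) = -2743*1/336 + ((-16*0 - 591) + 906)/((-(-56)/60)) = -2743/336 + ((0 - 591) + 906)/((-1*(-14/15))) = -2743/336 + (-591 + 906)/(14/15) = -2743/336 + 315*(15/14) = -2743/336 + 675/2 = 110657/336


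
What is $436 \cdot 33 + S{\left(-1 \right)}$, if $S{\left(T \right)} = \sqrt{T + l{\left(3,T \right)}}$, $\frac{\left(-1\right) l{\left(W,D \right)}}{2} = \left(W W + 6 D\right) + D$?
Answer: $14388 + i \sqrt{5} \approx 14388.0 + 2.2361 i$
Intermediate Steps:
$l{\left(W,D \right)} = - 14 D - 2 W^{2}$ ($l{\left(W,D \right)} = - 2 \left(\left(W W + 6 D\right) + D\right) = - 2 \left(\left(W^{2} + 6 D\right) + D\right) = - 2 \left(W^{2} + 7 D\right) = - 14 D - 2 W^{2}$)
$S{\left(T \right)} = \sqrt{-18 - 13 T}$ ($S{\left(T \right)} = \sqrt{T - \left(18 + 14 T\right)} = \sqrt{-18 - 13 T}$)
$436 \cdot 33 + S{\left(-1 \right)} = 436 \cdot 33 + \sqrt{-18 - -13} = 14388 + \sqrt{-18 + 13} = 14388 + \sqrt{-5} = 14388 + i \sqrt{5}$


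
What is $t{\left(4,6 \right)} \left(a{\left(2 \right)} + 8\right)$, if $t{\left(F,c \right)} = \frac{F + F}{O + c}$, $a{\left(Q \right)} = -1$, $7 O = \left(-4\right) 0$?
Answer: $\frac{28}{3} \approx 9.3333$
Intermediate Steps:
$O = 0$ ($O = \frac{\left(-4\right) 0}{7} = \frac{1}{7} \cdot 0 = 0$)
$t{\left(F,c \right)} = \frac{2 F}{c}$ ($t{\left(F,c \right)} = \frac{F + F}{0 + c} = \frac{2 F}{c}$)
$t{\left(4,6 \right)} \left(a{\left(2 \right)} + 8\right) = 2 \cdot 4 \cdot \frac{1}{6} \left(-1 + 8\right) = 2 \cdot 4 \cdot \frac{1}{6} \cdot 7 = \frac{4}{3} \cdot 7 = \frac{28}{3}$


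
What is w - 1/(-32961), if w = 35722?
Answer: 1177432843/32961 ≈ 35722.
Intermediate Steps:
w - 1/(-32961) = 35722 - 1/(-32961) = 35722 - 1*(-1/32961) = 35722 + 1/32961 = 1177432843/32961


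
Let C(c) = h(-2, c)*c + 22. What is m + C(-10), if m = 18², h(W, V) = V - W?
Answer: 426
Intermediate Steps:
m = 324
C(c) = 22 + c*(2 + c) (C(c) = (c - 1*(-2))*c + 22 = (c + 2)*c + 22 = (2 + c)*c + 22 = c*(2 + c) + 22 = 22 + c*(2 + c))
m + C(-10) = 324 + (22 - 10*(2 - 10)) = 324 + (22 - 10*(-8)) = 324 + (22 + 80) = 324 + 102 = 426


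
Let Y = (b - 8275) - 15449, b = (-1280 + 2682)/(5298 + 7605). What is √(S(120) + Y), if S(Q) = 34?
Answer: 2*I*√986017157301/12903 ≈ 153.92*I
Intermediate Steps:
b = 1402/12903 ≈ 0.10866
Y = -306109370/12903 (Y = (1402/12903 - 8275) - 15449 = -106770923/12903 - 15449 = -306109370/12903 ≈ -23724.)
√(S(120) + Y) = √(34 - 306109370/12903) = √(-305670668/12903) = 2*I*√986017157301/12903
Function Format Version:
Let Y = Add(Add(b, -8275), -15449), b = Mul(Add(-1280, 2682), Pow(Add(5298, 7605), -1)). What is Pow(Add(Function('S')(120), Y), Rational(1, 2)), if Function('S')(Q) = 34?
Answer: Mul(Rational(2, 12903), I, Pow(986017157301, Rational(1, 2))) ≈ Mul(153.92, I)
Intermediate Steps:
b = Rational(1402, 12903) (b = Mul(1402, Pow(12903, -1)) = Mul(1402, Rational(1, 12903)) = Rational(1402, 12903) ≈ 0.10866)
Y = Rational(-306109370, 12903) (Y = Add(Add(Rational(1402, 12903), -8275), -15449) = Add(Rational(-106770923, 12903), -15449) = Rational(-306109370, 12903) ≈ -23724.)
Pow(Add(Function('S')(120), Y), Rational(1, 2)) = Pow(Add(34, Rational(-306109370, 12903)), Rational(1, 2)) = Pow(Rational(-305670668, 12903), Rational(1, 2)) = Mul(Rational(2, 12903), I, Pow(986017157301, Rational(1, 2)))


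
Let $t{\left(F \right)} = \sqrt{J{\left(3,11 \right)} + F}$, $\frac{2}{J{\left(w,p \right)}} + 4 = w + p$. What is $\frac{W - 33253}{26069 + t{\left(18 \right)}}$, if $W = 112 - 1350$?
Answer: $- \frac{4495729395}{3397963714} + \frac{34491 \sqrt{455}}{3397963714} \approx -1.3228$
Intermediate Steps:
$J{\left(w,p \right)} = \frac{2}{-4 + p + w}$ ($J{\left(w,p \right)} = \frac{2}{-4 + \left(w + p\right)} = \frac{2}{-4 + \left(p + w\right)} = \frac{2}{-4 + p + w}$)
$t{\left(F \right)} = \sqrt{\frac{1}{5} + F}$ ($t{\left(F \right)} = \sqrt{\frac{2}{-4 + 11 + 3} + F} = \sqrt{\frac{2}{10} + F} = \sqrt{2 \cdot \frac{1}{10} + F} = \sqrt{\frac{1}{5} + F}$)
$W = -1238$ ($W = 112 - 1350 = -1238$)
$\frac{W - 33253}{26069 + t{\left(18 \right)}} = \frac{-1238 - 33253}{26069 + \frac{\sqrt{5 + 25 \cdot 18}}{5}} = - \frac{34491}{26069 + \frac{\sqrt{5 + 450}}{5}} = - \frac{34491}{26069 + \frac{\sqrt{455}}{5}}$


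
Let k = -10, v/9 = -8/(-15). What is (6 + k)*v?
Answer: -96/5 ≈ -19.200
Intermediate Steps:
v = 24/5 (v = 9*(-8/(-15)) = 9*(-8*(-1/15)) = 9*(8/15) = 24/5 ≈ 4.8000)
(6 + k)*v = (6 - 10)*(24/5) = -4*24/5 = -96/5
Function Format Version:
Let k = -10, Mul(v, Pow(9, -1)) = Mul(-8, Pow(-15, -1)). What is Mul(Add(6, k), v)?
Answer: Rational(-96, 5) ≈ -19.200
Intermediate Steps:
v = Rational(24, 5) (v = Mul(9, Mul(-8, Pow(-15, -1))) = Mul(9, Mul(-8, Rational(-1, 15))) = Mul(9, Rational(8, 15)) = Rational(24, 5) ≈ 4.8000)
Mul(Add(6, k), v) = Mul(Add(6, -10), Rational(24, 5)) = Mul(-4, Rational(24, 5)) = Rational(-96, 5)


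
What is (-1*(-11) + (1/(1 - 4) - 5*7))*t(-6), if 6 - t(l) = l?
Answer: -292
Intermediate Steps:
t(l) = 6 - l
(-1*(-11) + (1/(1 - 4) - 5*7))*t(-6) = (-1*(-11) + (1/(1 - 4) - 5*7))*(6 - 1*(-6)) = (11 + (1/(-3) - 35))*(6 + 6) = (11 + (-1/3 - 35))*12 = (11 - 106/3)*12 = -73/3*12 = -292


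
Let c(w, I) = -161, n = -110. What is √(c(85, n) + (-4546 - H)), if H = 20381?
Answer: 112*I*√2 ≈ 158.39*I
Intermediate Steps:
√(c(85, n) + (-4546 - H)) = √(-161 + (-4546 - 1*20381)) = √(-161 + (-4546 - 20381)) = √(-161 - 24927) = √(-25088) = 112*I*√2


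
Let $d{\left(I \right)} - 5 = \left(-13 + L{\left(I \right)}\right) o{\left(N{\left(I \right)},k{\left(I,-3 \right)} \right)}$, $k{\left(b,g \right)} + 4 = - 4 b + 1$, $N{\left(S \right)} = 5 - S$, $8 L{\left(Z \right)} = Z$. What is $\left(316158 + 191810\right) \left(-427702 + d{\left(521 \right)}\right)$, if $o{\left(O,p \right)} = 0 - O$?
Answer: $-203593828384$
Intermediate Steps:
$L{\left(Z \right)} = \frac{Z}{8}$
$k{\left(b,g \right)} = -3 - 4 b$ ($k{\left(b,g \right)} = -4 - \left(-1 + 4 b\right) = -3 - 4 b$)
$o{\left(O,p \right)} = - O$
$d{\left(I \right)} = 5 + \left(-13 + \frac{I}{8}\right) \left(-5 + I\right)$ ($d{\left(I \right)} = 5 + \left(-13 + \frac{I}{8}\right) \left(- (5 - I)\right) = 5 + \left(-13 + \frac{I}{8}\right) \left(-5 + I\right)$)
$\left(316158 + 191810\right) \left(-427702 + d{\left(521 \right)}\right) = \left(316158 + 191810\right) \left(-427702 + \left(70 - \frac{56789}{8} + \frac{521^{2}}{8}\right)\right) = 507968 \left(-427702 + \left(70 - \frac{56789}{8} + \frac{1}{8} \cdot 271441\right)\right) = 507968 \left(-427702 + \left(70 - \frac{56789}{8} + \frac{271441}{8}\right)\right) = 507968 \left(-427702 + \frac{53803}{2}\right) = 507968 \left(- \frac{801601}{2}\right) = -203593828384$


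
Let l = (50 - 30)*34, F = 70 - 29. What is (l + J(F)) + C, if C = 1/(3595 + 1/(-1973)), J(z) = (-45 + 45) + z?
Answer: 5114007387/7092934 ≈ 721.00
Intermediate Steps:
F = 41
J(z) = z (J(z) = 0 + z = z)
l = 680 (l = 20*34 = 680)
C = 1973/7092934 (C = 1/(3595 - 1/1973) = 1/(7092934/1973) = 1973/7092934 ≈ 0.00027816)
(l + J(F)) + C = (680 + 41) + 1973/7092934 = 721 + 1973/7092934 = 5114007387/7092934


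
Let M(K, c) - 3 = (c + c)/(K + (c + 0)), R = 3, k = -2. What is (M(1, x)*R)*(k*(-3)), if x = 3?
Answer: 81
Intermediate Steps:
M(K, c) = 3 + 2*c/(K + c) (M(K, c) = 3 + (c + c)/(K + (c + 0)) = 3 + (2*c)/(K + c) = 3 + 2*c/(K + c))
(M(1, x)*R)*(k*(-3)) = (((3*1 + 5*3)/(1 + 3))*3)*(-2*(-3)) = (((3 + 15)/4)*3)*6 = (((1/4)*18)*3)*6 = ((9/2)*3)*6 = (27/2)*6 = 81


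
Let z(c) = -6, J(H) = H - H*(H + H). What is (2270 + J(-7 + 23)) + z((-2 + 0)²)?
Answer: 1768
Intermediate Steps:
J(H) = H - 2*H² (J(H) = H - H*2*H = H - 2*H²)
(2270 + J(-7 + 23)) + z((-2 + 0)²) = (2270 + (-7 + 23)*(1 - 2*(-7 + 23))) - 6 = (2270 + 16*(1 - 2*16)) - 6 = (2270 + 16*(1 - 32)) - 6 = (2270 + 16*(-31)) - 6 = (2270 - 496) - 6 = 1774 - 6 = 1768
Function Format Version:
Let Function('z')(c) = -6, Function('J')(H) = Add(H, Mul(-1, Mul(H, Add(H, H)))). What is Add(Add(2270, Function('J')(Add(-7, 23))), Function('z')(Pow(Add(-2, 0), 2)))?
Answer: 1768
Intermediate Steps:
Function('J')(H) = Add(H, Mul(-2, Pow(H, 2))) (Function('J')(H) = Add(H, Mul(-1, Mul(H, Mul(2, H)))) = Add(H, Mul(-1, Mul(2, Pow(H, 2)))) = Add(H, Mul(-2, Pow(H, 2))))
Add(Add(2270, Function('J')(Add(-7, 23))), Function('z')(Pow(Add(-2, 0), 2))) = Add(Add(2270, Mul(Add(-7, 23), Add(1, Mul(-2, Add(-7, 23))))), -6) = Add(Add(2270, Mul(16, Add(1, Mul(-2, 16)))), -6) = Add(Add(2270, Mul(16, Add(1, -32))), -6) = Add(Add(2270, Mul(16, -31)), -6) = Add(Add(2270, -496), -6) = Add(1774, -6) = 1768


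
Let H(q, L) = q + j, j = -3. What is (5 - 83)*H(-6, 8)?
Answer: 702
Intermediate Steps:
H(q, L) = -3 + q (H(q, L) = q - 3 = -3 + q)
(5 - 83)*H(-6, 8) = (5 - 83)*(-3 - 6) = -78*(-9) = 702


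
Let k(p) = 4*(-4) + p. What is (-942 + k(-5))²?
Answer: 927369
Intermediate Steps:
k(p) = -16 + p
(-942 + k(-5))² = (-942 + (-16 - 5))² = (-942 - 21)² = (-963)² = 927369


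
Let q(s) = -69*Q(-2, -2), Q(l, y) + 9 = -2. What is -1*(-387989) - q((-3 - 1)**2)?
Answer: 387230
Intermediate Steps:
Q(l, y) = -11 (Q(l, y) = -9 - 2 = -11)
q(s) = 759 (q(s) = -69*(-11) = 759)
-1*(-387989) - q((-3 - 1)**2) = -1*(-387989) - 1*759 = 387989 - 759 = 387230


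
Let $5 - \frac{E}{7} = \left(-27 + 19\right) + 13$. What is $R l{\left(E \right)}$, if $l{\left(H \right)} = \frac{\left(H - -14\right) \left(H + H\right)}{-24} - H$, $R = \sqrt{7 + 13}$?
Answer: $0$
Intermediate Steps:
$R = 2 \sqrt{5}$ ($R = \sqrt{20} = 2 \sqrt{5} \approx 4.4721$)
$E = 0$ ($E = 35 - 7 \left(\left(-27 + 19\right) + 13\right) = 35 - 7 \left(-8 + 13\right) = 35 - 35 = 0$)
$l{\left(H \right)} = - H - \frac{H \left(14 + H\right)}{12}$ ($l{\left(H \right)} = \left(H + 14\right) 2 H \left(- \frac{1}{24}\right) - H = \left(14 + H\right) 2 H \left(- \frac{1}{24}\right) - H = 2 H \left(14 + H\right) \left(- \frac{1}{24}\right) - H = - \frac{H \left(14 + H\right)}{12} - H = - H - \frac{H \left(14 + H\right)}{12}$)
$R l{\left(E \right)} = 2 \sqrt{5} \left(\left(- \frac{1}{12}\right) 0 \left(26 + 0\right)\right) = 2 \sqrt{5} \left(\left(- \frac{1}{12}\right) 0 \cdot 26\right) = 2 \sqrt{5} \cdot 0 = 0$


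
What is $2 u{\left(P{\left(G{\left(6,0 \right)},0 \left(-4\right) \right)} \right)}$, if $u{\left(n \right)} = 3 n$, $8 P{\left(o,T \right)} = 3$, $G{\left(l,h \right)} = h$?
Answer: $\frac{9}{4} \approx 2.25$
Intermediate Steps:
$P{\left(o,T \right)} = \frac{3}{8}$ ($P{\left(o,T \right)} = \frac{1}{8} \cdot 3 = \frac{3}{8}$)
$2 u{\left(P{\left(G{\left(6,0 \right)},0 \left(-4\right) \right)} \right)} = 2 \cdot 3 \cdot \frac{3}{8} = 2 \cdot \frac{9}{8} = \frac{9}{4}$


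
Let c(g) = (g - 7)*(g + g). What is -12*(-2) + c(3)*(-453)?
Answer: 10896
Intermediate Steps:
c(g) = 2*g*(-7 + g) (c(g) = (-7 + g)*(2*g) = 2*g*(-7 + g))
-12*(-2) + c(3)*(-453) = -12*(-2) + (2*3*(-7 + 3))*(-453) = 24 + (2*3*(-4))*(-453) = 24 - 24*(-453) = 24 + 10872 = 10896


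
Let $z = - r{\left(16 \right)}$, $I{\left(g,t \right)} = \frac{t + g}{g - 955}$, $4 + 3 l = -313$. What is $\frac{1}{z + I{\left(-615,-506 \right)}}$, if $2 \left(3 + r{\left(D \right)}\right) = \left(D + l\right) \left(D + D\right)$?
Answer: $\frac{4710}{6774773} \approx 0.00069523$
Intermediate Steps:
$l = - \frac{317}{3}$ ($l = - \frac{4}{3} + \frac{1}{3} \left(-313\right) = - \frac{4}{3} - \frac{313}{3} = - \frac{317}{3} \approx -105.67$)
$r{\left(D \right)} = -3 + D \left(- \frac{317}{3} + D\right)$ ($r{\left(D \right)} = -3 + \frac{\left(D - \frac{317}{3}\right) \left(D + D\right)}{2} = -3 + \frac{\left(- \frac{317}{3} + D\right) 2 D}{2} = -3 + \frac{2 D \left(- \frac{317}{3} + D\right)}{2} = -3 + D \left(- \frac{317}{3} + D\right)$)
$I{\left(g,t \right)} = \frac{g + t}{-955 + g}$
$z = \frac{4313}{3}$ ($z = - (-3 + 16^{2} - \frac{5072}{3}) = - (-3 + 256 - \frac{5072}{3}) = \left(-1\right) \left(- \frac{4313}{3}\right) = \frac{4313}{3} \approx 1437.7$)
$\frac{1}{z + I{\left(-615,-506 \right)}} = \frac{1}{\frac{4313}{3} + \frac{-615 - 506}{-955 - 615}} = \frac{1}{\frac{4313}{3} + \frac{1}{-1570} \left(-1121\right)} = \frac{1}{\frac{4313}{3} - - \frac{1121}{1570}} = \frac{1}{\frac{4313}{3} + \frac{1121}{1570}} = \frac{1}{\frac{6774773}{4710}} = \frac{4710}{6774773}$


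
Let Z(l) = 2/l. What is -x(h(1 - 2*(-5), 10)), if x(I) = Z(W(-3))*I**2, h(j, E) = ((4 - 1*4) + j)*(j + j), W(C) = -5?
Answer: 117128/5 ≈ 23426.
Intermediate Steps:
h(j, E) = 2*j**2 (h(j, E) = ((4 - 4) + j)*(2*j) = (0 + j)*(2*j) = j*(2*j) = 2*j**2)
x(I) = -2*I**2/5 (x(I) = (2/(-5))*I**2 = (2*(-1/5))*I**2 = -2*I**2/5)
-x(h(1 - 2*(-5), 10)) = -(-2)*(2*(1 - 2*(-5))**2)**2/5 = -(-2)*(2*(1 + 10)**2)**2/5 = -(-2)*(2*11**2)**2/5 = -(-2)*(2*121)**2/5 = -(-2)*242**2/5 = -(-2)*58564/5 = -1*(-117128/5) = 117128/5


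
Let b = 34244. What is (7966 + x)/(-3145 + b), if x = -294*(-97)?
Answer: 36484/31099 ≈ 1.1732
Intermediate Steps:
x = 28518
(7966 + x)/(-3145 + b) = (7966 + 28518)/(-3145 + 34244) = 36484/31099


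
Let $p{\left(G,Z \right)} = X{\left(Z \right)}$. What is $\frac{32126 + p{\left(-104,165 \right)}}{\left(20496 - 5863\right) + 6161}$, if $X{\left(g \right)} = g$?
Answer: $\frac{32291}{20794} \approx 1.5529$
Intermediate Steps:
$p{\left(G,Z \right)} = Z$
$\frac{32126 + p{\left(-104,165 \right)}}{\left(20496 - 5863\right) + 6161} = \frac{32126 + 165}{\left(20496 - 5863\right) + 6161} = \frac{32291}{14633 + 6161} = \frac{32291}{20794}$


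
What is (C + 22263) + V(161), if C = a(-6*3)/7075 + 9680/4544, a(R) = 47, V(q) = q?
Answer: 45060836923/2009300 ≈ 22426.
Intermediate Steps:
C = 4293723/2009300 (C = 47/7075 + 9680/4544 = 47*(1/7075) + 9680*(1/4544) = 47/7075 + 605/284 = 4293723/2009300 ≈ 2.1369)
(C + 22263) + V(161) = (4293723/2009300 + 22263) + 161 = 44737339623/2009300 + 161 = 45060836923/2009300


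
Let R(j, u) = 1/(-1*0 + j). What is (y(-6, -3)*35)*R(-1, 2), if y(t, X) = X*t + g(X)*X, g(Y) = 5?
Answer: -105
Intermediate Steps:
R(j, u) = 1/j (R(j, u) = 1/(0 + j) = 1/j)
y(t, X) = 5*X + X*t (y(t, X) = X*t + 5*X = 5*X + X*t)
(y(-6, -3)*35)*R(-1, 2) = (-3*(5 - 6)*35)/(-1) = (-3*(-1)*35)*(-1) = (3*35)*(-1) = 105*(-1) = -105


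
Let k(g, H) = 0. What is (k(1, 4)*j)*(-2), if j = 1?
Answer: 0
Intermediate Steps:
(k(1, 4)*j)*(-2) = (0*1)*(-2) = 0*(-2) = 0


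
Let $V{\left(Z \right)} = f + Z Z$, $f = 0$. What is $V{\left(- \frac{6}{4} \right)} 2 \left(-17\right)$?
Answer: $- \frac{153}{2} \approx -76.5$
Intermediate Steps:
$V{\left(Z \right)} = Z^{2}$ ($V{\left(Z \right)} = 0 + Z Z = 0 + Z^{2} = Z^{2}$)
$V{\left(- \frac{6}{4} \right)} 2 \left(-17\right) = \left(- \frac{6}{4}\right)^{2} \cdot 2 \left(-17\right) = \left(\left(-6\right) \frac{1}{4}\right)^{2} \left(-34\right) = \left(- \frac{3}{2}\right)^{2} \left(-34\right) = \frac{9}{4} \left(-34\right) = - \frac{153}{2}$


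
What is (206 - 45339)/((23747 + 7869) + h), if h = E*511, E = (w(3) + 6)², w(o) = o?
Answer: -4103/6637 ≈ -0.61820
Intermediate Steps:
E = 81 (E = (3 + 6)² = 9² = 81)
h = 41391 (h = 81*511 = 41391)
(206 - 45339)/((23747 + 7869) + h) = (206 - 45339)/((23747 + 7869) + 41391) = -45133/(31616 + 41391) = -45133/73007 = -45133*1/73007 = -4103/6637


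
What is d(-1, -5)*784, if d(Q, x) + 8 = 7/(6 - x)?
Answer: -63504/11 ≈ -5773.1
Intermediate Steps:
d(Q, x) = -8 + 7/(6 - x)
d(-1, -5)*784 = ((41 - 8*(-5))/(-6 - 5))*784 = ((41 + 40)/(-11))*784 = -1/11*81*784 = -81/11*784 = -63504/11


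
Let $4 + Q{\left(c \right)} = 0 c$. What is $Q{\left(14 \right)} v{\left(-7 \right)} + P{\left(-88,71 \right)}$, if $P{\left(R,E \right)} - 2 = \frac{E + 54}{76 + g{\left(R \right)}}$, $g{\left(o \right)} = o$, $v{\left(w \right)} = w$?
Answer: $\frac{235}{12} \approx 19.583$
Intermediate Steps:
$Q{\left(c \right)} = -4$ ($Q{\left(c \right)} = -4 + 0 c = -4 + 0 = -4$)
$P{\left(R,E \right)} = 2 + \frac{54 + E}{76 + R}$ ($P{\left(R,E \right)} = 2 + \frac{E + 54}{76 + R} = 2 + \frac{54 + E}{76 + R}$)
$Q{\left(14 \right)} v{\left(-7 \right)} + P{\left(-88,71 \right)} = \left(-4\right) \left(-7\right) + \frac{206 + 71 + 2 \left(-88\right)}{76 - 88} = 28 + \frac{206 + 71 - 176}{-12} = 28 - \frac{101}{12} = \frac{235}{12}$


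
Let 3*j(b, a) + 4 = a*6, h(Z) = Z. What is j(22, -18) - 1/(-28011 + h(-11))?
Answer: -3138461/84066 ≈ -37.333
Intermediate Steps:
j(b, a) = -4/3 + 2*a (j(b, a) = -4/3 + (a*6)/3 = -4/3 + (6*a)/3 = -4/3 + 2*a)
j(22, -18) - 1/(-28011 + h(-11)) = (-4/3 + 2*(-18)) - 1/(-28011 - 11) = (-4/3 - 36) - 1/(-28022) = -112/3 - 1*(-1/28022) = -112/3 + 1/28022 = -3138461/84066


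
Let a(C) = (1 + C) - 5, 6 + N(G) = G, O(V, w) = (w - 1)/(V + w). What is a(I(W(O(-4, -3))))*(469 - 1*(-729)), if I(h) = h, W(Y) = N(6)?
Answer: -4792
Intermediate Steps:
O(V, w) = (-1 + w)/(V + w)
N(G) = -6 + G
W(Y) = 0 (W(Y) = -6 + 6 = 0)
a(C) = -4 + C
a(I(W(O(-4, -3))))*(469 - 1*(-729)) = (-4 + 0)*(469 - 1*(-729)) = -4*(469 + 729) = -4*1198 = -4792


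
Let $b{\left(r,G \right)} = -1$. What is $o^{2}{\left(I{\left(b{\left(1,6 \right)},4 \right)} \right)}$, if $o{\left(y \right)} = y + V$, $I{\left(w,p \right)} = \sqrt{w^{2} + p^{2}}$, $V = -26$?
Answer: $\left(26 - \sqrt{17}\right)^{2} \approx 478.6$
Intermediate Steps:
$I{\left(w,p \right)} = \sqrt{p^{2} + w^{2}}$
$o{\left(y \right)} = -26 + y$ ($o{\left(y \right)} = y - 26 = -26 + y$)
$o^{2}{\left(I{\left(b{\left(1,6 \right)},4 \right)} \right)} = \left(-26 + \sqrt{4^{2} + \left(-1\right)^{2}}\right)^{2} = \left(-26 + \sqrt{16 + 1}\right)^{2} = \left(-26 + \sqrt{17}\right)^{2}$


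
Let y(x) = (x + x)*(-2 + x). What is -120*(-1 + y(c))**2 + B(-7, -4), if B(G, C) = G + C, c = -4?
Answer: -265091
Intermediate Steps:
y(x) = 2*x*(-2 + x) (y(x) = (2*x)*(-2 + x) = 2*x*(-2 + x))
B(G, C) = C + G
-120*(-1 + y(c))**2 + B(-7, -4) = -120*(-1 + 2*(-4)*(-2 - 4))**2 + (-4 - 7) = -120*(-1 + 2*(-4)*(-6))**2 - 11 = -120*(-1 + 48)**2 - 11 = -120*47**2 - 11 = -120*2209 - 11 = -265080 - 11 = -265091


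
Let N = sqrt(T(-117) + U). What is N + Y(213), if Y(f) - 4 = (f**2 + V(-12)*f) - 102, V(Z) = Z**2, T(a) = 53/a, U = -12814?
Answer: 75943 + I*sqrt(19490783)/39 ≈ 75943.0 + 113.2*I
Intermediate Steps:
N = I*sqrt(19490783)/39 (N = sqrt(53/(-117) - 12814) = sqrt(53*(-1/117) - 12814) = sqrt(-53/117 - 12814) = sqrt(-1499291/117) = I*sqrt(19490783)/39 ≈ 113.2*I)
Y(f) = -98 + f**2 + 144*f (Y(f) = 4 + ((f**2 + (-12)**2*f) - 102) = 4 + ((f**2 + 144*f) - 102) = 4 + (-102 + f**2 + 144*f) = -98 + f**2 + 144*f)
N + Y(213) = I*sqrt(19490783)/39 + (-98 + 213**2 + 144*213) = I*sqrt(19490783)/39 + (-98 + 45369 + 30672) = I*sqrt(19490783)/39 + 75943 = 75943 + I*sqrt(19490783)/39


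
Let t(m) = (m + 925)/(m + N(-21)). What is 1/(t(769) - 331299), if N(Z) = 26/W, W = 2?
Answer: -391/129537062 ≈ -3.0184e-6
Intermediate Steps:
N(Z) = 13 (N(Z) = 26/2 = 26*(1/2) = 13)
t(m) = (925 + m)/(13 + m) (t(m) = (m + 925)/(m + 13) = (925 + m)/(13 + m))
1/(t(769) - 331299) = 1/((925 + 769)/(13 + 769) - 331299) = 1/(1694/782 - 331299) = 1/((1/782)*1694 - 331299) = 1/(847/391 - 331299) = 1/(-129537062/391) = -391/129537062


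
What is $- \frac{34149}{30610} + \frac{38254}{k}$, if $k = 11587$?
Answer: $\frac{775270477}{354678070} \approx 2.1858$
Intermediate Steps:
$- \frac{34149}{30610} + \frac{38254}{k} = - \frac{34149}{30610} + \frac{38254}{11587} = \frac{775270477}{354678070}$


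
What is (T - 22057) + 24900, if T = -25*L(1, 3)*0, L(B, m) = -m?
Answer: 2843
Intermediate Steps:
T = 0 (T = -(-25)*3*0 = -25*(-3)*0 = 75*0 = 0)
(T - 22057) + 24900 = (0 - 22057) + 24900 = -22057 + 24900 = 2843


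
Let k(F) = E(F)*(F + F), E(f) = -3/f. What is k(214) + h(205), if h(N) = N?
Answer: 199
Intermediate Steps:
k(F) = -6 (k(F) = (-3/F)*(F + F) = (-3/F)*(2*F) = -6)
k(214) + h(205) = -6 + 205 = 199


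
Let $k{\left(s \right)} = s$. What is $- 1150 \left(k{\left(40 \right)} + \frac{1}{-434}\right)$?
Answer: $- \frac{9981425}{217} \approx -45997.0$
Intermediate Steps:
$- 1150 \left(k{\left(40 \right)} + \frac{1}{-434}\right) = - 1150 \left(40 + \frac{1}{-434}\right) = - 1150 \left(40 - \frac{1}{434}\right) = \left(-1150\right) \frac{17359}{434} = - \frac{9981425}{217}$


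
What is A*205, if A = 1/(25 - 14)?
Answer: 205/11 ≈ 18.636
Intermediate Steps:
A = 1/11 ≈ 0.090909
A*205 = (1/11)*205 = 205/11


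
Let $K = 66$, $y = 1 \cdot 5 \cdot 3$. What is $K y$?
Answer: $990$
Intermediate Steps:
$y = 15$ ($y = 5 \cdot 3 = 15$)
$K y = 66 \cdot 15 = 990$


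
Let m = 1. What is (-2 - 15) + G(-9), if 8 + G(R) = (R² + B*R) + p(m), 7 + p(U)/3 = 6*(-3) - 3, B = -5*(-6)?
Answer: -298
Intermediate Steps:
B = 30
p(U) = -84 (p(U) = -21 + 3*(6*(-3) - 3) = -21 + 3*(-18 - 3) = -21 + 3*(-21) = -21 - 63 = -84)
G(R) = -92 + R² + 30*R (G(R) = -8 + ((R² + 30*R) - 84) = -8 + (-84 + R² + 30*R) = -92 + R² + 30*R)
(-2 - 15) + G(-9) = (-2 - 15) + (-92 + (-9)² + 30*(-9)) = -17 + (-92 + 81 - 270) = -17 - 281 = -298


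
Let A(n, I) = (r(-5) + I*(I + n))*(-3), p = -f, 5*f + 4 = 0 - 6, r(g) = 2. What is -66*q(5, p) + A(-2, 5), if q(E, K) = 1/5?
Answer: -321/5 ≈ -64.200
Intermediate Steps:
f = -2 (f = -4/5 + (0 - 6)/5 = -4/5 + (1/5)*(-6) = -4/5 - 6/5 = -2)
p = 2 (p = -1*(-2) = 2)
q(E, K) = 1/5
A(n, I) = -6 - 3*I*(I + n) (A(n, I) = (2 + I*(I + n))*(-3) = -6 - 3*I*(I + n))
-66*q(5, p) + A(-2, 5) = -66*1/5 + (-6 - 3*5**2 - 3*5*(-2)) = -66/5 + (-6 - 3*25 + 30) = -66/5 + (-6 - 75 + 30) = -66/5 - 51 = -321/5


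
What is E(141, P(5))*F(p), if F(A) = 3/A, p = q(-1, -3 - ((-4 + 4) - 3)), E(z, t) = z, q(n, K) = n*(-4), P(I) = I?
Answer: 423/4 ≈ 105.75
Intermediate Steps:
q(n, K) = -4*n
p = 4 (p = -4*(-1) = 4)
E(141, P(5))*F(p) = 141*(3/4) = 141*(3*(¼)) = 141*(¾) = 423/4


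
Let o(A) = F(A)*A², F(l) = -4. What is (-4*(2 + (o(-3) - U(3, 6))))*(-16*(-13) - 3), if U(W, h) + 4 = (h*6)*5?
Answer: 172200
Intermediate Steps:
U(W, h) = -4 + 30*h (U(W, h) = -4 + (h*6)*5 = -4 + (6*h)*5 = -4 + 30*h)
o(A) = -4*A²
(-4*(2 + (o(-3) - U(3, 6))))*(-16*(-13) - 3) = (-4*(2 + (-4*(-3)² - (-4 + 30*6))))*(-16*(-13) - 3) = (-4*(2 + (-4*9 - (-4 + 180))))*(208 - 3) = -4*(2 + (-36 - 1*176))*205 = -4*(2 + (-36 - 176))*205 = -4*(2 - 212)*205 = -4*(-210)*205 = 840*205 = 172200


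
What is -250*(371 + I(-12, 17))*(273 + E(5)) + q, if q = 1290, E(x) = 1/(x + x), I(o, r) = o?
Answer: -24509435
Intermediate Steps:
E(x) = 1/(2*x)
-250*(371 + I(-12, 17))*(273 + E(5)) + q = -250*(371 - 12)*(273 + (1/2)/5) + 1290 = -89750*(273 + (1/2)*(1/5)) + 1290 = -89750*(273 + 1/10) + 1290 = -89750*2731/10 + 1290 = -250*980429/10 + 1290 = -24510725 + 1290 = -24509435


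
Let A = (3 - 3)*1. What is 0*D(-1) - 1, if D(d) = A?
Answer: -1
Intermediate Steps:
A = 0 (A = 0*1 = 0)
D(d) = 0
0*D(-1) - 1 = 0*0 - 1 = 0 - 1 = -1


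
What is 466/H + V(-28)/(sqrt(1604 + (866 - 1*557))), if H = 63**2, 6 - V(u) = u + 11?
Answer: 466/3969 + 23*sqrt(1913)/1913 ≈ 0.64327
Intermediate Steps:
V(u) = -5 - u (V(u) = 6 - (u + 11) = 6 - (11 + u) = 6 + (-11 - u) = -5 - u)
H = 3969
466/H + V(-28)/(sqrt(1604 + (866 - 1*557))) = 466/3969 + (-5 - 1*(-28))/(sqrt(1604 + (866 - 1*557))) = 466*(1/3969) + (-5 + 28)/(sqrt(1604 + (866 - 557))) = 466/3969 + 23/(sqrt(1604 + 309)) = 466/3969 + 23/(sqrt(1913)) = 466/3969 + 23*(sqrt(1913)/1913) = 466/3969 + 23*sqrt(1913)/1913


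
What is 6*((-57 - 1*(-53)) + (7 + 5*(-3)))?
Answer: -72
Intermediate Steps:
6*((-57 - 1*(-53)) + (7 + 5*(-3))) = 6*((-57 + 53) + (7 - 15)) = 6*(-4 - 8) = 6*(-12) = -72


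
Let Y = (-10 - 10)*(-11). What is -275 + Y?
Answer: -55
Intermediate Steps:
Y = 220 (Y = -20*(-11) = 220)
-275 + Y = -275 + 220 = -55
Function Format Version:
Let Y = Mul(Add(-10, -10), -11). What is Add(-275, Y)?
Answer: -55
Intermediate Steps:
Y = 220 (Y = Mul(-20, -11) = 220)
Add(-275, Y) = Add(-275, 220) = -55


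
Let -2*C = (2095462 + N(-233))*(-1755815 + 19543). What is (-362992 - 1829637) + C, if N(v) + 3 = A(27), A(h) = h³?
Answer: 1836228722683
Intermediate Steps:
N(v) = 19680 (N(v) = -3 + 27³ = -3 + 19683 = 19680)
C = 1836230915312 (C = -(2095462 + 19680)*(-1755815 + 19543)/2 = -1057571*(-1736272) = -½*(-3672461830624) = 1836230915312)
(-362992 - 1829637) + C = (-362992 - 1829637) + 1836230915312 = -2192629 + 1836230915312 = 1836228722683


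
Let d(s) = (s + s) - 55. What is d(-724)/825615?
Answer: -167/91735 ≈ -0.0018205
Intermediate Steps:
d(s) = -55 + 2*s (d(s) = 2*s - 55 = -55 + 2*s)
d(-724)/825615 = (-55 + 2*(-724))/825615 = (-55 - 1448)*(1/825615) = -1503*1/825615 = -167/91735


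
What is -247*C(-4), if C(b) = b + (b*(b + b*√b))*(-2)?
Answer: 8892 + 15808*I ≈ 8892.0 + 15808.0*I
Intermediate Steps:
C(b) = b - 2*b*(b + b^(3/2)) (C(b) = b + (b*(b + b^(3/2)))*(-2) = b - 2*b*(b + b^(3/2)))
-247*C(-4) = -247*(-4 - 2*(-4)² - 64*I) = -247*(-4 - 2*16 - 64*I) = -247*(-4 - 32 - 64*I) = -247*(-36 - 64*I) = 8892 + 15808*I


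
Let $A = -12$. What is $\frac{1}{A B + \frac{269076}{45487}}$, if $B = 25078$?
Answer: $- \frac{45487}{13688406756} \approx -3.323 \cdot 10^{-6}$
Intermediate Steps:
$\frac{1}{A B + \frac{269076}{45487}} = \frac{1}{\left(-12\right) 25078 + \frac{269076}{45487}} = \frac{1}{-300936 + 269076 \cdot \frac{1}{45487}} = \frac{1}{-300936 + \frac{269076}{45487}} = \frac{1}{- \frac{13688406756}{45487}} = - \frac{45487}{13688406756}$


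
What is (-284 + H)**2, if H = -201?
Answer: 235225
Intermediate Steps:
(-284 + H)**2 = (-284 - 201)**2 = (-485)**2 = 235225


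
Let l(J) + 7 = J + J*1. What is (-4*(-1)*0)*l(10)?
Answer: 0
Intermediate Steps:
l(J) = -7 + 2*J (l(J) = -7 + (J + J*1) = -7 + (J + J) = -7 + 2*J)
(-4*(-1)*0)*l(10) = (-4*(-1)*0)*(-7 + 2*10) = (4*0)*(-7 + 20) = 0*13 = 0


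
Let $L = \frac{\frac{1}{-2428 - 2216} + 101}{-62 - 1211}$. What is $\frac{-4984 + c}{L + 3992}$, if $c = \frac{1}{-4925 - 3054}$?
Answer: $- \frac{235097020084644}{188300286514319} \approx -1.2485$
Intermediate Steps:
$c = - \frac{1}{7979}$ ($c = \frac{1}{-7979} = - \frac{1}{7979} \approx -0.00012533$)
$L = - \frac{469043}{5911812}$ ($L = \frac{\frac{1}{-4644} + 101}{-1273} = \left(- \frac{1}{4644} + 101\right) \left(- \frac{1}{1273}\right) = \frac{469043}{4644} \left(- \frac{1}{1273}\right) = - \frac{469043}{5911812} \approx -0.07934$)
$\frac{-4984 + c}{L + 3992} = \frac{-4984 - \frac{1}{7979}}{- \frac{469043}{5911812} + 3992} = - \frac{39767337}{7979 \cdot \frac{23599484461}{5911812}} = \left(- \frac{39767337}{7979}\right) \frac{5911812}{23599484461} = - \frac{235097020084644}{188300286514319}$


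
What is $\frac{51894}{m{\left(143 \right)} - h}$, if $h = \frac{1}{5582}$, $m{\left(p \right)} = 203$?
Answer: $\frac{32185812}{125905} \approx 255.64$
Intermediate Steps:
$h = \frac{1}{5582} \approx 0.00017915$
$\frac{51894}{m{\left(143 \right)} - h} = \frac{51894}{203 - \frac{1}{5582}} = \frac{51894}{\frac{1133145}{5582}} = 51894 \cdot \frac{5582}{1133145} = \frac{32185812}{125905}$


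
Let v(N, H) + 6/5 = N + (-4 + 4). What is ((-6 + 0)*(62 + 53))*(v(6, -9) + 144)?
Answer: -102672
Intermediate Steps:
v(N, H) = -6/5 + N (v(N, H) = -6/5 + (N + (-4 + 4)) = -6/5 + (N + 0) = -6/5 + N)
((-6 + 0)*(62 + 53))*(v(6, -9) + 144) = ((-6 + 0)*(62 + 53))*((-6/5 + 6) + 144) = (-6*115)*(24/5 + 144) = -690*744/5 = -102672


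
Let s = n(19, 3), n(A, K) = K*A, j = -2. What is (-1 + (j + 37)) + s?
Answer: 91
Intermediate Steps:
n(A, K) = A*K
s = 57 (s = 19*3 = 57)
(-1 + (j + 37)) + s = (-1 + (-2 + 37)) + 57 = (-1 + 35) + 57 = 34 + 57 = 91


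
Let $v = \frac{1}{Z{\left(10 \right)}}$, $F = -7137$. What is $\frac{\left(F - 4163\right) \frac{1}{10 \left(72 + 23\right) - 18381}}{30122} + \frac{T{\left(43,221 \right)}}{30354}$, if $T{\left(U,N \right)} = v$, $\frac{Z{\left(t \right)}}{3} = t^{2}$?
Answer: $\frac{51712558291}{2390635123504200} \approx 2.1631 \cdot 10^{-5}$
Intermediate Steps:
$Z{\left(t \right)} = 3 t^{2}$
$v = \frac{1}{300}$ ($v = \frac{1}{3 \cdot 10^{2}} = \frac{1}{3 \cdot 100} = \frac{1}{300} \approx 0.0033333$)
$T{\left(U,N \right)} = \frac{1}{300}$
$\frac{\left(F - 4163\right) \frac{1}{10 \left(72 + 23\right) - 18381}}{30122} + \frac{T{\left(43,221 \right)}}{30354} = \frac{\left(-7137 - 4163\right) \frac{1}{10 \left(72 + 23\right) - 18381}}{30122} + \frac{1}{300 \cdot 30354} = - \frac{11300}{10 \cdot 95 - 18381} \cdot \frac{1}{30122} + \frac{1}{300} \cdot \frac{1}{30354} = - \frac{11300}{950 - 18381} \cdot \frac{1}{30122} + \frac{1}{9106200} = - \frac{11300}{-17431} \cdot \frac{1}{30122} + \frac{1}{9106200} = \left(-11300\right) \left(- \frac{1}{17431}\right) \frac{1}{30122} + \frac{1}{9106200} = \frac{11300}{17431} \cdot \frac{1}{30122} + \frac{1}{9106200} = \frac{5650}{262528291} + \frac{1}{9106200} = \frac{51712558291}{2390635123504200}$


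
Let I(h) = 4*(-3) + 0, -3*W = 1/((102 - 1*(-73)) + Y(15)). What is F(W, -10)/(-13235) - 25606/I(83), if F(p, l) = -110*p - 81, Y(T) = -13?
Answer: 13725303361/6432210 ≈ 2133.8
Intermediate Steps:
W = -1/486 (W = -1/(3*((102 - 1*(-73)) - 13)) = -1/(3*((102 + 73) - 13)) = -1/(3*(175 - 13)) = -⅓/162 = -⅓*1/162 = -1/486 ≈ -0.0020576)
F(p, l) = -81 - 110*p
I(h) = -12 (I(h) = -12 + 0 = -12)
F(W, -10)/(-13235) - 25606/I(83) = (-81 - 110*(-1/486))/(-13235) - 25606/(-12) = (-81 + 55/243)*(-1/13235) - 25606*(-1/12) = -19628/243*(-1/13235) + 12803/6 = 19628/3216105 + 12803/6 = 13725303361/6432210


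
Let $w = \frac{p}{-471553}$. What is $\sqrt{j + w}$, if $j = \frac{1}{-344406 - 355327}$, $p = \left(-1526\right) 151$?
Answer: $\frac{\sqrt{53201690837997857917045}}{329961195349} \approx 0.69904$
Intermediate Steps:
$p = -230426$
$w = \frac{230426}{471553}$ ($w = - \frac{230426}{-471553} = \left(-230426\right) \left(- \frac{1}{471553}\right) = \frac{230426}{471553} \approx 0.48865$)
$j = - \frac{1}{699733}$ ($j = \frac{1}{-699733} = - \frac{1}{699733} \approx -1.4291 \cdot 10^{-6}$)
$\sqrt{j + w} = \sqrt{- \frac{1}{699733} + \frac{230426}{471553}} = \sqrt{\frac{161236204705}{329961195349}} = \frac{\sqrt{53201690837997857917045}}{329961195349}$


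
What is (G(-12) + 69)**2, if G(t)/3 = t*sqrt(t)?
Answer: -10791 - 9936*I*sqrt(3) ≈ -10791.0 - 17210.0*I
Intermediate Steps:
G(t) = 3*t**(3/2) (G(t) = 3*(t*sqrt(t)) = 3*t**(3/2))
(G(-12) + 69)**2 = (3*(-12)**(3/2) + 69)**2 = (3*(-24*I*sqrt(3)) + 69)**2 = (-72*I*sqrt(3) + 69)**2 = (69 - 72*I*sqrt(3))**2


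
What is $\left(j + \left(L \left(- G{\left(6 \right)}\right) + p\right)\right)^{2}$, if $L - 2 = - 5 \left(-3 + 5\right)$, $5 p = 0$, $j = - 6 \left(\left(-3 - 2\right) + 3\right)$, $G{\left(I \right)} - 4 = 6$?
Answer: $8464$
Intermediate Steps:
$G{\left(I \right)} = 10$ ($G{\left(I \right)} = 4 + 6 = 10$)
$j = 12$ ($j = - 6 \left(\left(-3 - 2\right) + 3\right) = - 6 \left(-5 + 3\right) = \left(-6\right) \left(-2\right) = 12$)
$p = 0$ ($p = \frac{1}{5} \cdot 0 = 0$)
$L = -8$ ($L = 2 - 5 \left(-3 + 5\right) = 2 - 10 = -8$)
$\left(j + \left(L \left(- G{\left(6 \right)}\right) + p\right)\right)^{2} = \left(12 + \left(- 8 \left(\left(-1\right) 10\right) + 0\right)\right)^{2} = \left(12 + \left(\left(-8\right) \left(-10\right) + 0\right)\right)^{2} = \left(12 + \left(80 + 0\right)\right)^{2} = \left(12 + 80\right)^{2} = 92^{2} = 8464$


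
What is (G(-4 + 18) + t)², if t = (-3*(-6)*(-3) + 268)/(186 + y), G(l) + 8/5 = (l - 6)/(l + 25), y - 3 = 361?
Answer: 116359369/115025625 ≈ 1.0116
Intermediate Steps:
y = 364 (y = 3 + 361 = 364)
G(l) = -8/5 + (-6 + l)/(25 + l) (G(l) = -8/5 + (l - 6)/(l + 25) = -8/5 + (-6 + l)/(25 + l))
t = 107/275 (t = (-3*(-6)*(-3) + 268)/(186 + 364) = (18*(-3) + 268)/550 = (-54 + 268)*(1/550) = 214*(1/550) = 107/275 ≈ 0.38909)
(G(-4 + 18) + t)² = ((-230 - 3*(-4 + 18))/(5*(25 + (-4 + 18))) + 107/275)² = ((-230 - 3*14)/(5*(25 + 14)) + 107/275)² = ((⅕)*(-230 - 42)/39 + 107/275)² = ((⅕)*(1/39)*(-272) + 107/275)² = (-272/195 + 107/275)² = (-10787/10725)² = 116359369/115025625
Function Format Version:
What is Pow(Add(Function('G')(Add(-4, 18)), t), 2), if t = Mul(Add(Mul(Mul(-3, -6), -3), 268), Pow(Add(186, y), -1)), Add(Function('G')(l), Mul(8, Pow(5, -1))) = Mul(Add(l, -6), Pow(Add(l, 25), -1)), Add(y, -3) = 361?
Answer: Rational(116359369, 115025625) ≈ 1.0116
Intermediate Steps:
y = 364 (y = Add(3, 361) = 364)
Function('G')(l) = Add(Rational(-8, 5), Mul(Pow(Add(25, l), -1), Add(-6, l))) (Function('G')(l) = Add(Rational(-8, 5), Mul(Add(l, -6), Pow(Add(l, 25), -1))) = Add(Rational(-8, 5), Mul(Add(-6, l), Pow(Add(25, l), -1))) = Add(Rational(-8, 5), Mul(Pow(Add(25, l), -1), Add(-6, l))))
t = Rational(107, 275) (t = Mul(Add(Mul(Mul(-3, -6), -3), 268), Pow(Add(186, 364), -1)) = Mul(Add(Mul(18, -3), 268), Pow(550, -1)) = Mul(Add(-54, 268), Rational(1, 550)) = Mul(214, Rational(1, 550)) = Rational(107, 275) ≈ 0.38909)
Pow(Add(Function('G')(Add(-4, 18)), t), 2) = Pow(Add(Mul(Rational(1, 5), Pow(Add(25, Add(-4, 18)), -1), Add(-230, Mul(-3, Add(-4, 18)))), Rational(107, 275)), 2) = Pow(Add(Mul(Rational(1, 5), Pow(Add(25, 14), -1), Add(-230, Mul(-3, 14))), Rational(107, 275)), 2) = Pow(Add(Mul(Rational(1, 5), Pow(39, -1), Add(-230, -42)), Rational(107, 275)), 2) = Pow(Add(Mul(Rational(1, 5), Rational(1, 39), -272), Rational(107, 275)), 2) = Pow(Add(Rational(-272, 195), Rational(107, 275)), 2) = Pow(Rational(-10787, 10725), 2) = Rational(116359369, 115025625)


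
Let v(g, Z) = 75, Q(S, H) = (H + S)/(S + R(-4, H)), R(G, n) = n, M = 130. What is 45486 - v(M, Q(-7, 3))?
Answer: 45411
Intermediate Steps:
Q(S, H) = 1 (Q(S, H) = (H + S)/(S + H) = (H + S)/(H + S) = 1)
45486 - v(M, Q(-7, 3)) = 45486 - 1*75 = 45486 - 75 = 45411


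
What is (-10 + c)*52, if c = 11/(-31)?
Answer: -16692/31 ≈ -538.45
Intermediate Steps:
c = -11/31 (c = 11*(-1/31) = -11/31 ≈ -0.35484)
(-10 + c)*52 = (-10 - 11/31)*52 = -321/31*52 = -16692/31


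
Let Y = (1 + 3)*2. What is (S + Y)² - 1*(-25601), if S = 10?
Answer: 25925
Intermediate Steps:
Y = 8 (Y = 4*2 = 8)
(S + Y)² - 1*(-25601) = (10 + 8)² - 1*(-25601) = 18² + 25601 = 324 + 25601 = 25925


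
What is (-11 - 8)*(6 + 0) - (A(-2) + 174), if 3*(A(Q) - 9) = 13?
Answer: -904/3 ≈ -301.33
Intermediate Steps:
A(Q) = 40/3 (A(Q) = 9 + (1/3)*13 = 9 + 13/3 = 40/3)
(-11 - 8)*(6 + 0) - (A(-2) + 174) = (-11 - 8)*(6 + 0) - (40/3 + 174) = -19*6 - 1*562/3 = -114 - 562/3 = -904/3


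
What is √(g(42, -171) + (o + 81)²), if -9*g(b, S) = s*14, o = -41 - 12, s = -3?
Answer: 13*√42/3 ≈ 28.083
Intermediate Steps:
o = -53
g(b, S) = 14/3 (g(b, S) = -(-1)*14/3 = -⅑*(-42) = 14/3)
√(g(42, -171) + (o + 81)²) = √(14/3 + (-53 + 81)²) = √(14/3 + 28²) = √(14/3 + 784) = √(2366/3) = 13*√42/3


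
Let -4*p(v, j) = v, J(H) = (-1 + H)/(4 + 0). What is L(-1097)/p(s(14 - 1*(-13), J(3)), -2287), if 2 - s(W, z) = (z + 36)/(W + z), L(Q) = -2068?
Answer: 454960/37 ≈ 12296.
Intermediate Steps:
J(H) = -¼ + H/4 (J(H) = (-1 + H)/4 = (-1 + H)*(¼) = -¼ + H/4)
s(W, z) = 2 - (36 + z)/(W + z) (s(W, z) = 2 - (z + 36)/(W + z) = 2 - (36 + z)/(W + z))
p(v, j) = -v/4
L(-1097)/p(s(14 - 1*(-13), J(3)), -2287) = -2068*(-4*((14 - 1*(-13)) + (-¼ + (¼)*3))/(-36 + (-¼ + (¼)*3) + 2*(14 - 1*(-13)))) = -2068*(-4*((14 + 13) + (-¼ + ¾))/(-36 + (-¼ + ¾) + 2*(14 + 13))) = -2068*(-4*(27 + ½)/(-36 + ½ + 2*27)) = -2068*(-110/(-36 + ½ + 54)) = -2068/((-37/(110*2))) = -2068/((-¼*37/55)) = -2068/(-37/220) = -2068*(-220/37) = 454960/37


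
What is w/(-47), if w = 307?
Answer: -307/47 ≈ -6.5319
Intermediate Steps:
w/(-47) = 307/(-47) = -1/47*307 = -307/47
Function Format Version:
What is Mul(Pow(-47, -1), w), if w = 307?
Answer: Rational(-307, 47) ≈ -6.5319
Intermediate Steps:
Mul(Pow(-47, -1), w) = Mul(Pow(-47, -1), 307) = Mul(Rational(-1, 47), 307) = Rational(-307, 47)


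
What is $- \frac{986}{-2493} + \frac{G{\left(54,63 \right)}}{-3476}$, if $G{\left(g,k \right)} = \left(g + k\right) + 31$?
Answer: $\frac{764593}{2166417} \approx 0.35293$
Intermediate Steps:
$G{\left(g,k \right)} = 31 + g + k$
$- \frac{986}{-2493} + \frac{G{\left(54,63 \right)}}{-3476} = - \frac{986}{-2493} + \frac{31 + 54 + 63}{-3476} = \left(-986\right) \left(- \frac{1}{2493}\right) + 148 \left(- \frac{1}{3476}\right) = \frac{986}{2493} - \frac{37}{869} = \frac{764593}{2166417}$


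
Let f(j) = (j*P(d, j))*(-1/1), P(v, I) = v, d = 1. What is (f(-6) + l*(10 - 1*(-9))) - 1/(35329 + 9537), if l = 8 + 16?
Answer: 20728091/44866 ≈ 462.00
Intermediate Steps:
f(j) = -j (f(j) = (j*1)*(-1/1) = j*(-1*1) = j*(-1) = -j)
l = 24
(f(-6) + l*(10 - 1*(-9))) - 1/(35329 + 9537) = (-1*(-6) + 24*(10 - 1*(-9))) - 1/(35329 + 9537) = (6 + 24*(10 + 9)) - 1/44866 = (6 + 24*19) - 1*1/44866 = (6 + 456) - 1/44866 = 462 - 1/44866 = 20728091/44866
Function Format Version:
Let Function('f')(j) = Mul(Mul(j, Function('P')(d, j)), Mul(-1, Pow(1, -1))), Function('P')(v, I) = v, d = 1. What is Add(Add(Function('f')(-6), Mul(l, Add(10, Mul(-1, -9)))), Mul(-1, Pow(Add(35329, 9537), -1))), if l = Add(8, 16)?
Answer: Rational(20728091, 44866) ≈ 462.00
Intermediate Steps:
Function('f')(j) = Mul(-1, j) (Function('f')(j) = Mul(Mul(j, 1), Mul(-1, Pow(1, -1))) = Mul(j, Mul(-1, 1)) = Mul(j, -1) = Mul(-1, j))
l = 24
Add(Add(Function('f')(-6), Mul(l, Add(10, Mul(-1, -9)))), Mul(-1, Pow(Add(35329, 9537), -1))) = Add(Add(Mul(-1, -6), Mul(24, Add(10, Mul(-1, -9)))), Mul(-1, Pow(Add(35329, 9537), -1))) = Add(Add(6, Mul(24, Add(10, 9))), Mul(-1, Pow(44866, -1))) = Add(Add(6, Mul(24, 19)), Mul(-1, Rational(1, 44866))) = Add(Add(6, 456), Rational(-1, 44866)) = Add(462, Rational(-1, 44866)) = Rational(20728091, 44866)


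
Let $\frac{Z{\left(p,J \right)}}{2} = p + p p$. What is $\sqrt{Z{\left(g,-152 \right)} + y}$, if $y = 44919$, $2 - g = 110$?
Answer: $3 \sqrt{7559} \approx 260.83$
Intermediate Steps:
$g = -108$ ($g = 2 - 110 = -108$)
$Z{\left(p,J \right)} = 2 p + 2 p^{2}$ ($Z{\left(p,J \right)} = 2 \left(p + p p\right) = 2 \left(p + p^{2}\right) = 2 p + 2 p^{2}$)
$\sqrt{Z{\left(g,-152 \right)} + y} = \sqrt{2 \left(-108\right) \left(1 - 108\right) + 44919} = \sqrt{2 \left(-108\right) \left(-107\right) + 44919} = \sqrt{23112 + 44919} = \sqrt{68031} = 3 \sqrt{7559}$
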